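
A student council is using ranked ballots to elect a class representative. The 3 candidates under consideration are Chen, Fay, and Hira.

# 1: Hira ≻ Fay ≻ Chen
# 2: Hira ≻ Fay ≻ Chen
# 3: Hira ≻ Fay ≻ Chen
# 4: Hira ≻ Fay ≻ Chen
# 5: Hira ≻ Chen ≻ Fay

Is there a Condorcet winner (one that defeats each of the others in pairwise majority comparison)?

Yes

Head-to-head results (5 voters total):
Chen vs Fay: Fay wins 4–1.
Chen vs Hira: Hira wins 5–0.
Fay vs Hira: Hira wins 5–0.
Hira beats each rival — Chen (5–0), Fay (5–0) — so Hira is the Condorcet winner.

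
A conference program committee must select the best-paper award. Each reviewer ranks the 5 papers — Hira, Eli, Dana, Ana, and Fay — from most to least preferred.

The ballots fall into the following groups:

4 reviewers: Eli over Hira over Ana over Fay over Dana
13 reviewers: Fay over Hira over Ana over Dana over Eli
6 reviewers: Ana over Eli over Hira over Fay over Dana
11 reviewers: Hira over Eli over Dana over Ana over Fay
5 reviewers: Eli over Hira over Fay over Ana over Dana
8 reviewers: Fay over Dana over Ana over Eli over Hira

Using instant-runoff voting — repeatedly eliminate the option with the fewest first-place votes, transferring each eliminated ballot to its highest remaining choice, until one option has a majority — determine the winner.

Eli

Round 1: Fay 21, Hira 11, Eli 9, Ana 6, Dana 0. Dana has the fewest and is eliminated.
Round 2: Fay 21, Hira 11, Eli 9, Ana 6. Ana has the fewest and is eliminated.
Round 3: Fay 21, Eli 15, Hira 11. Hira has the fewest and is eliminated.
Round 4: Eli 26, Fay 21. Eli has a majority.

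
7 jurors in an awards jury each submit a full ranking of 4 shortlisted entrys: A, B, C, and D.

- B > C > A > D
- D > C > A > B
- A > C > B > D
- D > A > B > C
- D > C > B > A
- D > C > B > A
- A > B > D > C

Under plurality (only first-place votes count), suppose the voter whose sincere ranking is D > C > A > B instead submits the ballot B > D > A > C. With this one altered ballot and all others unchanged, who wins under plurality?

D

First-place totals with the altered ballot: A 2, B 2, C 0, D 3.
The winner is unchanged: still D.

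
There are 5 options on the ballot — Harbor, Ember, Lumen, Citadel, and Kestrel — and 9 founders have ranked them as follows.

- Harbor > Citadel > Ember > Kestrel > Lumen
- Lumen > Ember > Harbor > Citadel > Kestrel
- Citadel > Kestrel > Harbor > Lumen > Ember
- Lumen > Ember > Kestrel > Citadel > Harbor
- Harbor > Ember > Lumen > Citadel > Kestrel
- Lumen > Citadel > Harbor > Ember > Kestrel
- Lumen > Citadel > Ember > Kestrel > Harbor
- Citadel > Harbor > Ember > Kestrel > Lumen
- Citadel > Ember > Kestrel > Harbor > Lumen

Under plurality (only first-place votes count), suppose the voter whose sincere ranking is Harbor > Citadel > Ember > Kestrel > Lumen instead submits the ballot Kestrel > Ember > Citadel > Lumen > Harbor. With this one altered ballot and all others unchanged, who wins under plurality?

First-place totals with the altered ballot: Harbor 1, Ember 0, Lumen 4, Citadel 3, Kestrel 1.
The winner is unchanged: still Lumen.

Lumen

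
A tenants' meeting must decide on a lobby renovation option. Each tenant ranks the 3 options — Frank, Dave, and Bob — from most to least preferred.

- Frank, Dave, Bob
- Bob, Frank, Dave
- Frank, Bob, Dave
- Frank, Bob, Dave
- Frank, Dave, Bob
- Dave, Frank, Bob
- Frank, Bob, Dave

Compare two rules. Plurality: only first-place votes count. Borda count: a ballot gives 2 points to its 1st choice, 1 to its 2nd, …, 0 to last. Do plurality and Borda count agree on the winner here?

Plurality first-place counts: Frank 5, Dave 1, Bob 1 → Frank.
Borda totals: Frank 12, Dave 4, Bob 5 → Frank.
The two rules agree on Frank.

Yes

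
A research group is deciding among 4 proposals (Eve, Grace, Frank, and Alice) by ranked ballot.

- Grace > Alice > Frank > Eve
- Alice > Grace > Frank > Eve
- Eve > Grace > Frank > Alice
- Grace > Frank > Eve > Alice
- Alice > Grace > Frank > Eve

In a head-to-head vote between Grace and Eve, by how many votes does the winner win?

3

Ballots ranking Grace above Eve: 4.
Ballots ranking Eve above Grace: 1.
Grace wins 4–1, a margin of 3.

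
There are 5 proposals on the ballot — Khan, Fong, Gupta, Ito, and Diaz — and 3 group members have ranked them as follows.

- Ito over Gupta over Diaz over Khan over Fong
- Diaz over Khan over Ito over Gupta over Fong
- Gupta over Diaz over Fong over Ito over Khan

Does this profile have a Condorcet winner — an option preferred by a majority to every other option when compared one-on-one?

No

Head-to-head results (3 voters total):
Khan vs Fong: Khan wins 2–1.
Khan vs Gupta: Gupta wins 2–1.
Khan vs Ito: Ito wins 2–1.
Khan vs Diaz: Diaz wins 3–0.
Fong vs Gupta: Gupta wins 3–0.
Fong vs Ito: Ito wins 2–1.
Fong vs Diaz: Diaz wins 3–0.
Gupta vs Ito: Ito wins 2–1.
Gupta vs Diaz: Gupta wins 2–1.
Ito vs Diaz: Diaz wins 2–1.
No candidate beats all others: Gupta beats Diaz beats Ito beats Gupta, a majority cycle.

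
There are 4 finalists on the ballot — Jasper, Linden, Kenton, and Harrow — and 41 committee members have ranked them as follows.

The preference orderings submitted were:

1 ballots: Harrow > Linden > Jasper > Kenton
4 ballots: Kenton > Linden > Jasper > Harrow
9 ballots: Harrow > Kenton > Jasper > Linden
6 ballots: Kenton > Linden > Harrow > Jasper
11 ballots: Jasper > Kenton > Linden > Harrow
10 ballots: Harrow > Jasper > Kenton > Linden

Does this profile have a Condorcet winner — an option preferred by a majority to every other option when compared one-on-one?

Head-to-head results (41 voters total):
Jasper vs Linden: Jasper wins 30–11.
Jasper vs Kenton: Jasper wins 22–19.
Jasper vs Harrow: Harrow wins 26–15.
Linden vs Kenton: Kenton wins 40–1.
Linden vs Harrow: Linden wins 21–20.
Kenton vs Harrow: Kenton wins 21–20.
No candidate beats all others: Jasper beats Linden beats Harrow beats Jasper, a majority cycle.

No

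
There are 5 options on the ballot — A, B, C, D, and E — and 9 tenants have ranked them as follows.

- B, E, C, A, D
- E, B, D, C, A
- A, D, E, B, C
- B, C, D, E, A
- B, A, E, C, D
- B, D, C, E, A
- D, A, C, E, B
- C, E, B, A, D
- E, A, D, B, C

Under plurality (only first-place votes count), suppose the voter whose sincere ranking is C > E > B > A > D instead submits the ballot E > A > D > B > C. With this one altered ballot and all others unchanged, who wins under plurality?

First-place totals with the altered ballot: A 1, B 4, C 0, D 1, E 3.
The winner is unchanged: still B.

B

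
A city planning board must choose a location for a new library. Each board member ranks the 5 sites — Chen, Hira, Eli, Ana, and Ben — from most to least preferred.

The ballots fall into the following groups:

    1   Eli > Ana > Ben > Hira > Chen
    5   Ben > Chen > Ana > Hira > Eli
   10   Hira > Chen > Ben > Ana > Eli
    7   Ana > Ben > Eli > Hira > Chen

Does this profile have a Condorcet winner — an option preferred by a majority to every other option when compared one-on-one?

Head-to-head results (23 voters total):
Chen vs Hira: Hira wins 18–5.
Chen vs Eli: Chen wins 15–8.
Chen vs Ana: Chen wins 15–8.
Chen vs Ben: Ben wins 13–10.
Hira vs Eli: Hira wins 15–8.
Hira vs Ana: Ana wins 13–10.
Hira vs Ben: Ben wins 13–10.
Eli vs Ana: Ana wins 22–1.
Eli vs Ben: Ben wins 22–1.
Ana vs Ben: Ben wins 15–8.
Ben beats each rival — Chen (13–10), Hira (13–10), Eli (22–1), Ana (15–8) — so Ben is the Condorcet winner.

Yes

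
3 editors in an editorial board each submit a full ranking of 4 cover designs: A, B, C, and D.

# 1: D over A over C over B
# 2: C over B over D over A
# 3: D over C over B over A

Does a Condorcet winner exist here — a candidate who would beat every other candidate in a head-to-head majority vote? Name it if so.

D

Head-to-head results (3 voters total):
A vs B: B wins 2–1.
A vs C: C wins 2–1.
A vs D: D wins 3–0.
B vs C: C wins 3–0.
B vs D: D wins 2–1.
C vs D: D wins 2–1.
D beats each rival — A (3–0), B (2–1), C (2–1) — so D is the Condorcet winner.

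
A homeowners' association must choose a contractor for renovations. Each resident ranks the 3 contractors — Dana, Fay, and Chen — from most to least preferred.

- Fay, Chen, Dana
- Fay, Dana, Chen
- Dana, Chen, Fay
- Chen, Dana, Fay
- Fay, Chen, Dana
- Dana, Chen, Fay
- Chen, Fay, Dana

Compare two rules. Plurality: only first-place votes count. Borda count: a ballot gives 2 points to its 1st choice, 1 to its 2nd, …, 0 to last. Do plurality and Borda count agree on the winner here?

Plurality first-place counts: Dana 2, Fay 3, Chen 2 → Fay.
Borda totals: Dana 6, Fay 7, Chen 8 → Chen.
The two rules disagree: plurality picks Fay, Borda picks Chen.

No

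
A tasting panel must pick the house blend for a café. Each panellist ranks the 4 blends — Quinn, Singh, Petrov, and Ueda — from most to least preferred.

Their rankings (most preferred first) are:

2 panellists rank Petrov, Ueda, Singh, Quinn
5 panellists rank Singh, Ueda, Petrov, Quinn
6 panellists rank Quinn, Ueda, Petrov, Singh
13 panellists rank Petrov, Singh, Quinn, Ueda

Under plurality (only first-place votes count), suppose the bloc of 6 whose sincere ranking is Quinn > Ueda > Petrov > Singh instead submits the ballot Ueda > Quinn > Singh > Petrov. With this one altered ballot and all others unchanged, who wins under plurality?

First-place totals with the altered ballot: Quinn 0, Singh 5, Petrov 15, Ueda 6.
The winner is unchanged: still Petrov.

Petrov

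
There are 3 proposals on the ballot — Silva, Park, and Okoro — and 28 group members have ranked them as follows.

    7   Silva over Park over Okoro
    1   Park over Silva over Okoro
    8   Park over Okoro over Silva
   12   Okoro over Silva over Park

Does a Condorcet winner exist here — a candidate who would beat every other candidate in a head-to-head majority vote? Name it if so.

Head-to-head results (28 voters total):
Silva vs Park: Silva wins 19–9.
Silva vs Okoro: Okoro wins 20–8.
Park vs Okoro: Park wins 16–12.
No candidate beats all others: Silva beats Park beats Okoro beats Silva, a majority cycle.

No Condorcet winner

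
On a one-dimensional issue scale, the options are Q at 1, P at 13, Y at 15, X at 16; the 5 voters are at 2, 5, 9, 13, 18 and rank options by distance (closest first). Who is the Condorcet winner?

P

With single-peaked preferences on a line, the Condorcet winner is the candidate closest to the median voter.
The median voter (position 9) is closest to P at 13.
Check: P vs X — voters closer to P: 4 of 5.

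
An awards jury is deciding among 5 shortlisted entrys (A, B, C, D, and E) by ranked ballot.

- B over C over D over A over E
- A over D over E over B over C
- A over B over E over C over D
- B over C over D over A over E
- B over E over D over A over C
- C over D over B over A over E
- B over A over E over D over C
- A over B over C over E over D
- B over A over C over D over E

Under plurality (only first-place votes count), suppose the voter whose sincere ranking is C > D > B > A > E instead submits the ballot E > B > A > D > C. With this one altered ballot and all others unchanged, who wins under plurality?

B

First-place totals with the altered ballot: A 3, B 5, C 0, D 0, E 1.
The winner is unchanged: still B.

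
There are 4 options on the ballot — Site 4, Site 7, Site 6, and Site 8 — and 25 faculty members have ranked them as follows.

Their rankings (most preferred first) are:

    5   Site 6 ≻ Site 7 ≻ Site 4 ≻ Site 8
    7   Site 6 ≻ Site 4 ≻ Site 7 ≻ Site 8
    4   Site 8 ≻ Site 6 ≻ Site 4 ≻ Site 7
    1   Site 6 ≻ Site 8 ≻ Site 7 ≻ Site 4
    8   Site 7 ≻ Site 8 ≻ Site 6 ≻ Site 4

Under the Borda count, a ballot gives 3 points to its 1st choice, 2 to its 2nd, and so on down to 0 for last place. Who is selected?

Site 6

Borda scores:
  Site 4: 5·1 + 7·2 + 4·1 + 0 + 8·0 = 23
  Site 7: 5·2 + 7·1 + 4·0 + 1 + 8·3 = 42
  Site 6: 5·3 + 7·3 + 4·2 + 3 + 8·1 = 55
  Site 8: 5·0 + 7·0 + 4·3 + 2 + 8·2 = 30
Site 6 has the highest total.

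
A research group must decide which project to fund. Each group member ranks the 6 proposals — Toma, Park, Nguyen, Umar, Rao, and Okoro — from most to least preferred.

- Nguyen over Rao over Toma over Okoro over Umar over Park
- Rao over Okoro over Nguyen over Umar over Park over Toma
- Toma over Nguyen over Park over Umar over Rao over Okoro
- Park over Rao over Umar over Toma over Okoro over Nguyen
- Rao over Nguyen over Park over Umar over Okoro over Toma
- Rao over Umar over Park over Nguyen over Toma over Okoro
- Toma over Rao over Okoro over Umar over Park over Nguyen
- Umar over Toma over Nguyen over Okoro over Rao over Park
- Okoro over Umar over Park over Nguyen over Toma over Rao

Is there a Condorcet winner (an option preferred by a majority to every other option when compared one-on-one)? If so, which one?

Rao

Head-to-head results (9 voters total):
Toma vs Park: Park wins 5–4.
Toma vs Nguyen: Nguyen wins 5–4.
Toma vs Umar: Umar wins 6–3.
Toma vs Rao: Rao wins 5–4.
Toma vs Okoro: Toma wins 6–3.
Park vs Nguyen: Nguyen wins 5–4.
Park vs Umar: Umar wins 6–3.
Park vs Rao: Rao wins 6–3.
Park vs Okoro: Okoro wins 5–4.
Nguyen vs Umar: Umar wins 5–4.
Nguyen vs Rao: Rao wins 5–4.
Nguyen vs Okoro: Nguyen wins 5–4.
Umar vs Rao: Rao wins 6–3.
Umar vs Okoro: Umar wins 5–4.
Rao vs Okoro: Rao wins 7–2.
Rao beats each rival — Toma (5–4), Park (6–3), Nguyen (5–4), Umar (6–3), Okoro (7–2) — so Rao is the Condorcet winner.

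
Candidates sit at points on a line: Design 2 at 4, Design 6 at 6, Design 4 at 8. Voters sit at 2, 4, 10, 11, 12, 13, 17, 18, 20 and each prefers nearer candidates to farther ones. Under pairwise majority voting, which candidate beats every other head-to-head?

Design 4

With single-peaked preferences on a line, the Condorcet winner is the candidate closest to the median voter.
The median voter (position 12) is closest to Design 4 at 8.
Check: Design 4 vs Design 6 — voters closer to Design 4: 7 of 9.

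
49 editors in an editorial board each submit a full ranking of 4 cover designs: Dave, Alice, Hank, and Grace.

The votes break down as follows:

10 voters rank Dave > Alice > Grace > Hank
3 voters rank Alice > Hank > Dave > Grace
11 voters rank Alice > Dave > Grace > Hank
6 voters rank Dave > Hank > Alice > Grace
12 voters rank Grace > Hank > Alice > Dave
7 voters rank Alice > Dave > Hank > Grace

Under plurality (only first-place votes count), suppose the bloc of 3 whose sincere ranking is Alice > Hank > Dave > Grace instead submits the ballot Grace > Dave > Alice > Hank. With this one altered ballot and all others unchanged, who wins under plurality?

First-place totals with the altered ballot: Dave 16, Alice 18, Hank 0, Grace 15.
The winner is unchanged: still Alice.

Alice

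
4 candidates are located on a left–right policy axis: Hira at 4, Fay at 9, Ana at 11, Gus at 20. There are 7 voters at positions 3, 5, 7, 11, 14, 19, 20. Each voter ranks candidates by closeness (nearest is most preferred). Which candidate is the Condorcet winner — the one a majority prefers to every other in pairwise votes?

Ana

With single-peaked preferences on a line, the Condorcet winner is the candidate closest to the median voter.
The median voter (position 11) is closest to Ana at 11.
Check: Ana vs Fay — voters closer to Ana: 4 of 7.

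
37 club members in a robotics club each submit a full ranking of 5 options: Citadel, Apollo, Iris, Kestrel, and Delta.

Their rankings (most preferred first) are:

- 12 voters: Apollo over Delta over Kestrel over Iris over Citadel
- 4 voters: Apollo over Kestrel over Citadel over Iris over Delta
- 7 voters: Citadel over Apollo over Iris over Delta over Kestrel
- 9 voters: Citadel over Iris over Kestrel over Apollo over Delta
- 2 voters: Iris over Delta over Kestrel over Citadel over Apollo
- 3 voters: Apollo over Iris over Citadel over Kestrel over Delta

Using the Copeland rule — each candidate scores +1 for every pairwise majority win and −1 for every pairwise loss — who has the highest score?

Apollo

Pairwise results:
  Citadel vs Apollo: Apollo wins 19–18.
  Citadel vs Iris: Citadel wins 20–17.
  Citadel vs Kestrel: Citadel wins 19–18.
  Citadel vs Delta: Citadel wins 23–14.
  Apollo vs Iris: Apollo wins 26–11.
  Apollo vs Kestrel: Apollo wins 26–11.
  Apollo vs Delta: Apollo wins 35–2.
  Iris vs Kestrel: Iris wins 21–16.
  Iris vs Delta: Iris wins 25–12.
  Kestrel vs Delta: Delta wins 21–16.
Copeland scores (wins − losses):
  Citadel: 3 − 1 = 2
  Apollo: 4 − 0 = 4
  Iris: 2 − 2 = 0
  Kestrel: 0 − 4 = -4
  Delta: 1 − 3 = -2
Apollo has the best Copeland score.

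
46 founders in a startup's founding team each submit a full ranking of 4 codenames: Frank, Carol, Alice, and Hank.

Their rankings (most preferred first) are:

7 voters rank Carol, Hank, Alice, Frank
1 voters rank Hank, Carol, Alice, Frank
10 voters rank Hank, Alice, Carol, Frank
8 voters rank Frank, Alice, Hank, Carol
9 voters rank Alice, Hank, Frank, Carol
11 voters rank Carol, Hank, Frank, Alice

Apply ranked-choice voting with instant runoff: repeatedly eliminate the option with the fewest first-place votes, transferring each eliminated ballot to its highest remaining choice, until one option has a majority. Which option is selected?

Alice

Round 1: Carol 18, Hank 11, Alice 9, Frank 8. Frank has the fewest and is eliminated.
Round 2: Carol 18, Alice 17, Hank 11. Hank has the fewest and is eliminated.
Round 3: Alice 27, Carol 19. Alice has a majority.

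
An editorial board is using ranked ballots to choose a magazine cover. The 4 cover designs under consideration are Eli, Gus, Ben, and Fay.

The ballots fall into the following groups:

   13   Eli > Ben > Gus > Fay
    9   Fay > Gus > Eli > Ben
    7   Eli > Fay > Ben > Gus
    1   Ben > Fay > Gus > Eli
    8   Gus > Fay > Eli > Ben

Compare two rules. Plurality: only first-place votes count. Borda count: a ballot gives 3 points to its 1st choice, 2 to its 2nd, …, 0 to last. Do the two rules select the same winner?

Plurality first-place counts: Eli 20, Gus 8, Ben 1, Fay 9 → Eli.
Borda totals: Eli 77, Gus 56, Ben 36, Fay 59 → Eli.
The two rules agree on Eli.

Yes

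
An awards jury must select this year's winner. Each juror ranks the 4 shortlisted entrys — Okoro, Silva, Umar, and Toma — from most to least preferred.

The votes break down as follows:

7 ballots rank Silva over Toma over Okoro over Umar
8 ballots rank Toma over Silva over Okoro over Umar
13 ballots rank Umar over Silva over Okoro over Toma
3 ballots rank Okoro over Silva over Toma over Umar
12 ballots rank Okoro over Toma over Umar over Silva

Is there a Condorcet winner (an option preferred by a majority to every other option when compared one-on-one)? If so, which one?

None — there is no Condorcet winner

Head-to-head results (43 voters total):
Okoro vs Silva: Silva wins 28–15.
Okoro vs Umar: Okoro wins 30–13.
Okoro vs Toma: Okoro wins 28–15.
Silva vs Umar: Umar wins 25–18.
Silva vs Toma: Silva wins 23–20.
Umar vs Toma: Toma wins 30–13.
No candidate beats all others: Okoro beats Umar beats Silva beats Okoro, a majority cycle.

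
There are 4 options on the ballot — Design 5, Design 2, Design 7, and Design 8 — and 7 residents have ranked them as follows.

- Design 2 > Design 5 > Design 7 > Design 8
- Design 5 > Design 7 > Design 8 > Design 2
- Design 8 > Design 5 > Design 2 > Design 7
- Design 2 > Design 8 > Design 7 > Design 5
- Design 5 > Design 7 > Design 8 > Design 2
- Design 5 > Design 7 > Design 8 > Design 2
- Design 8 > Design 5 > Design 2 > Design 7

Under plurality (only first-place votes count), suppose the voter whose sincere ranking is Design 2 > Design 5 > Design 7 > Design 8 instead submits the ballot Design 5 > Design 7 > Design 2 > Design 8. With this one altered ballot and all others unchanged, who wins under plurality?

Design 5

First-place totals with the altered ballot: Design 5 4, Design 2 1, Design 7 0, Design 8 2.
The winner is unchanged: still Design 5.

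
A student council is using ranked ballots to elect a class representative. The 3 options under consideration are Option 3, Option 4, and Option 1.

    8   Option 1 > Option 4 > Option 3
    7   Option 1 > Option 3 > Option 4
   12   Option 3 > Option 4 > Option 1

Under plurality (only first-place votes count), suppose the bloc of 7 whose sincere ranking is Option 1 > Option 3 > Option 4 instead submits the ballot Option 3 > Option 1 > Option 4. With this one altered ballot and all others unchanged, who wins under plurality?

Option 3

First-place totals with the altered ballot: Option 3 19, Option 4 0, Option 1 8.
The switch changes the winner from Option 1 to Option 3.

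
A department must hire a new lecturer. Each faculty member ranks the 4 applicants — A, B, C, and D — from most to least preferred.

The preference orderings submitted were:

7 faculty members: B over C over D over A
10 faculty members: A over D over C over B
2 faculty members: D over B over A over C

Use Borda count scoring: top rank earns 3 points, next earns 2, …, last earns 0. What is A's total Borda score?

Borda scores:
  A: 7·0 + 10·3 + 2·1 = 32
  B: 7·3 + 10·0 + 2·2 = 25
  C: 7·2 + 10·1 + 2·0 = 24
  D: 7·1 + 10·2 + 2·3 = 33

32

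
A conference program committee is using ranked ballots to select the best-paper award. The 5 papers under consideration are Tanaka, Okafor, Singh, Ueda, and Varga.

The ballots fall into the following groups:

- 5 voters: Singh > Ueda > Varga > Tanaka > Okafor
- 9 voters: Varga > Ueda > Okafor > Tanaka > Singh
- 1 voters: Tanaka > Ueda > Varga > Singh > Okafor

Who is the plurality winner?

Varga

First-place vote totals:
  Tanaka: 1
  Okafor: 0
  Singh: 5
  Ueda: 0
  Varga: 9
Varga has the most first-place votes.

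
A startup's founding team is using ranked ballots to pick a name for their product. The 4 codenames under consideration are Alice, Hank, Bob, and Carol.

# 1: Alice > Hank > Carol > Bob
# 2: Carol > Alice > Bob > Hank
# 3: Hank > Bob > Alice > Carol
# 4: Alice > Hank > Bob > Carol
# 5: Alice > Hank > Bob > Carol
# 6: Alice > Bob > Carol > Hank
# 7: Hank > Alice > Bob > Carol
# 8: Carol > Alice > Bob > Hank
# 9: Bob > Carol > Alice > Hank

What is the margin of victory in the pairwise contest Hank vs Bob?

Ballots ranking Hank above Bob: 5.
Ballots ranking Bob above Hank: 4.
Hank wins 5–4, a margin of 1.

1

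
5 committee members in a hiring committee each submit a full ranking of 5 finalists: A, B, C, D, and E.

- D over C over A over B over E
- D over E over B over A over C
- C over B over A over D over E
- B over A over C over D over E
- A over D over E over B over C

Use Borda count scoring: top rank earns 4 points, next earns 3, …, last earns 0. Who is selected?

D

Borda scores:
  A: 2 + 1 + 2 + 3 + 4 = 12
  B: 1 + 2 + 3 + 4 + 1 = 11
  C: 3 + 0 + 4 + 2 + 0 = 9
  D: 4 + 4 + 1 + 1 + 3 = 13
  E: 0 + 3 + 0 + 0 + 2 = 5
D has the highest total.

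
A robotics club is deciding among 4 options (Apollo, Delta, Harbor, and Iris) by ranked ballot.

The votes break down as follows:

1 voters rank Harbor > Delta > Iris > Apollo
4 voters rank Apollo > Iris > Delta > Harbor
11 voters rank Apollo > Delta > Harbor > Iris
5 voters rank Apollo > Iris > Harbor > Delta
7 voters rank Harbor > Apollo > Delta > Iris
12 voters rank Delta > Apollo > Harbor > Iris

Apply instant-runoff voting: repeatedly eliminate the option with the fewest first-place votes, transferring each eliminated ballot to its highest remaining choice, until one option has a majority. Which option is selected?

Apollo

Round 1: Apollo 20, Delta 12, Harbor 8, Iris 0. Iris has the fewest and is eliminated.
Round 2: Apollo 20, Delta 12, Harbor 8. Harbor has the fewest and is eliminated.
Round 3: Apollo 27, Delta 13. Apollo has a majority.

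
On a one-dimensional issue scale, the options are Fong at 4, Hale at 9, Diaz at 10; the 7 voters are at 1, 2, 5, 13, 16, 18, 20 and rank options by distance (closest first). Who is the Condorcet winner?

Diaz

With single-peaked preferences on a line, the Condorcet winner is the candidate closest to the median voter.
The median voter (position 13) is closest to Diaz at 10.
Check: Diaz vs Fong — voters closer to Diaz: 4 of 7.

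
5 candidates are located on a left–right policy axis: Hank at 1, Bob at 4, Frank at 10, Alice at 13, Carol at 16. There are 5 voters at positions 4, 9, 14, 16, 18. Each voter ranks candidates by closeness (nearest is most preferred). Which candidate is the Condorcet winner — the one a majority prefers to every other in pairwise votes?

Alice

With single-peaked preferences on a line, the Condorcet winner is the candidate closest to the median voter.
The median voter (position 14) is closest to Alice at 13.
Check: Alice vs Carol — voters closer to Alice: 3 of 5.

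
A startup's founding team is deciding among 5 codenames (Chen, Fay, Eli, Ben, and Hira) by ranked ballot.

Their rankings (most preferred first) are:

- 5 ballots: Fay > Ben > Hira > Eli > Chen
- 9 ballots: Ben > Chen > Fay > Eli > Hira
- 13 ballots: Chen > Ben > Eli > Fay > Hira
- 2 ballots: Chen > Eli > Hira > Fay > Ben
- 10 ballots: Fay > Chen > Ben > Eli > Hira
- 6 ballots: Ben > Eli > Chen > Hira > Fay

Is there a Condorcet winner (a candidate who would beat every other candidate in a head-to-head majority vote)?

Yes

Head-to-head results (45 voters total):
Chen vs Fay: Chen wins 30–15.
Chen vs Eli: Chen wins 34–11.
Chen vs Ben: Chen wins 25–20.
Chen vs Hira: Chen wins 40–5.
Fay vs Eli: Fay wins 24–21.
Fay vs Ben: Ben wins 28–17.
Fay vs Hira: Fay wins 37–8.
Eli vs Ben: Ben wins 43–2.
Eli vs Hira: Eli wins 40–5.
Ben vs Hira: Ben wins 43–2.
Chen beats each rival — Fay (30–15), Eli (34–11), Ben (25–20), Hira (40–5) — so Chen is the Condorcet winner.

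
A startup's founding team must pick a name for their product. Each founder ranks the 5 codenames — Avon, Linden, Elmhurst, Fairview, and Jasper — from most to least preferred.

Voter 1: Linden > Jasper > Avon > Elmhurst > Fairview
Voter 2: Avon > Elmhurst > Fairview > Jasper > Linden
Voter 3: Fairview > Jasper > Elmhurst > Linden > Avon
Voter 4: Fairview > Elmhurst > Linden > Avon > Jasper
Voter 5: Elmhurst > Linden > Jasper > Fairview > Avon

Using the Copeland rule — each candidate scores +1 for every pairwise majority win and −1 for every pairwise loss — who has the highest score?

Elmhurst

Pairwise results:
  Avon vs Linden: Linden wins 4–1.
  Avon vs Elmhurst: Elmhurst wins 3–2.
  Avon vs Fairview: Fairview wins 3–2.
  Avon vs Jasper: Jasper wins 3–2.
  Linden vs Elmhurst: Elmhurst wins 4–1.
  Linden vs Fairview: Fairview wins 3–2.
  Linden vs Jasper: Linden wins 3–2.
  Elmhurst vs Fairview: Elmhurst wins 3–2.
  Elmhurst vs Jasper: Elmhurst wins 3–2.
  Fairview vs Jasper: Fairview wins 3–2.
Copeland scores (wins − losses):
  Avon: 0 − 4 = -4
  Linden: 2 − 2 = 0
  Elmhurst: 4 − 0 = 4
  Fairview: 3 − 1 = 2
  Jasper: 1 − 3 = -2
Elmhurst has the best Copeland score.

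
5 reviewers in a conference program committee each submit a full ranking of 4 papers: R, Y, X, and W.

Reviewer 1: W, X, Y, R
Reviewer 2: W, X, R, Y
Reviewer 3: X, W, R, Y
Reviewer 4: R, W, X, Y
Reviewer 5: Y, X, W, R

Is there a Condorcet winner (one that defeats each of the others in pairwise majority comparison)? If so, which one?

W

Head-to-head results (5 voters total):
R vs Y: R wins 3–2.
R vs X: X wins 4–1.
R vs W: W wins 4–1.
Y vs X: X wins 4–1.
Y vs W: W wins 4–1.
X vs W: W wins 3–2.
W beats each rival — R (4–1), Y (4–1), X (3–2) — so W is the Condorcet winner.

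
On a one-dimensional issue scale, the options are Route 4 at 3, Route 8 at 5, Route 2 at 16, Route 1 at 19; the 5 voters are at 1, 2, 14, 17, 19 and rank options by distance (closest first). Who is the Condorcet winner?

With single-peaked preferences on a line, the Condorcet winner is the candidate closest to the median voter.
The median voter (position 14) is closest to Route 2 at 16.
Check: Route 2 vs Route 4 — voters closer to Route 2: 3 of 5.

Route 2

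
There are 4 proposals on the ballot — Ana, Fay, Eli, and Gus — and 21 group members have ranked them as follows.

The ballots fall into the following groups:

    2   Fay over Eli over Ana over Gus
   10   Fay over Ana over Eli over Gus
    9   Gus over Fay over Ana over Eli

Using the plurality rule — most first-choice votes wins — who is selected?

First-place vote totals:
  Ana: 0
  Fay: 12
  Eli: 0
  Gus: 9
Fay has the most first-place votes.

Fay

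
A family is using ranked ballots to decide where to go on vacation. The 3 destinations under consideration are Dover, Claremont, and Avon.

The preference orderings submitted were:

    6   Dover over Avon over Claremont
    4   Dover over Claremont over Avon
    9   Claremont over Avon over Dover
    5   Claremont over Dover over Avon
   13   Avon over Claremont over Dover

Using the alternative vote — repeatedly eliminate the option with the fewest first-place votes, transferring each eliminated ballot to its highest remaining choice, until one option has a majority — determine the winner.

Round 1: Claremont 14, Avon 13, Dover 10. Dover has the fewest and is eliminated.
Round 2: Avon 19, Claremont 18. Avon has a majority.

Avon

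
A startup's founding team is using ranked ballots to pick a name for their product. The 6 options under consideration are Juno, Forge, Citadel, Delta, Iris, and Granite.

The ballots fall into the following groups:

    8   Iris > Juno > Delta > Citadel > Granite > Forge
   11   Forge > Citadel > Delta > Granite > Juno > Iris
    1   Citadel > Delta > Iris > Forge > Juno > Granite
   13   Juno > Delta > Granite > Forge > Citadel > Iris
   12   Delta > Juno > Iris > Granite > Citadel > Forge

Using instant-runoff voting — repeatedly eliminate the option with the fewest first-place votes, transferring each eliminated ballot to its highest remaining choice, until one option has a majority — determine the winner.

Round 1: Juno 13, Delta 12, Forge 11, Iris 8, Citadel 1, Granite 0. Granite has the fewest and is eliminated.
Round 2: Juno 13, Delta 12, Forge 11, Iris 8, Citadel 1. Citadel has the fewest and is eliminated.
Round 3: Juno 13, Delta 13, Forge 11, Iris 8. Iris has the fewest and is eliminated.
Round 4: Juno 21, Delta 13, Forge 11. Forge has the fewest and is eliminated.
Round 5: Delta 24, Juno 21. Delta has a majority.

Delta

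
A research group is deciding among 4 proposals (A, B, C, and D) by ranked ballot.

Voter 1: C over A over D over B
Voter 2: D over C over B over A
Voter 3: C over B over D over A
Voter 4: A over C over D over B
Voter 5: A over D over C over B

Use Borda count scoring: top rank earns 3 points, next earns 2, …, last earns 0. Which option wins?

Borda scores:
  A: 2 + 0 + 0 + 3 + 3 = 8
  B: 0 + 1 + 2 + 0 + 0 = 3
  C: 3 + 2 + 3 + 2 + 1 = 11
  D: 1 + 3 + 1 + 1 + 2 = 8
C has the highest total.

C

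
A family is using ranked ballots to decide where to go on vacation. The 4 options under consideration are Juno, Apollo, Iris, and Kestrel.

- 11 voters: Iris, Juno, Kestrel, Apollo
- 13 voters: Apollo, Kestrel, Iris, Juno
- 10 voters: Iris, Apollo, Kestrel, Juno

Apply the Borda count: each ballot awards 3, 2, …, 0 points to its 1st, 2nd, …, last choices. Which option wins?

Iris

Borda scores:
  Juno: 11·2 + 13·0 + 10·0 = 22
  Apollo: 11·0 + 13·3 + 10·2 = 59
  Iris: 11·3 + 13·1 + 10·3 = 76
  Kestrel: 11·1 + 13·2 + 10·1 = 47
Iris has the highest total.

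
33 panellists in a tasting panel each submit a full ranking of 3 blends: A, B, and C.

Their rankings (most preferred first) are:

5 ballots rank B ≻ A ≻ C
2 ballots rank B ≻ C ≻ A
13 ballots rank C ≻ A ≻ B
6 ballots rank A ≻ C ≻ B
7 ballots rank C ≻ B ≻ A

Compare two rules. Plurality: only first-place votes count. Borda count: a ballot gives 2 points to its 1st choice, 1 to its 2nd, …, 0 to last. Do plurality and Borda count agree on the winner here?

Plurality first-place counts: A 6, B 7, C 20 → C.
Borda totals: A 30, B 21, C 48 → C.
The two rules agree on C.

Yes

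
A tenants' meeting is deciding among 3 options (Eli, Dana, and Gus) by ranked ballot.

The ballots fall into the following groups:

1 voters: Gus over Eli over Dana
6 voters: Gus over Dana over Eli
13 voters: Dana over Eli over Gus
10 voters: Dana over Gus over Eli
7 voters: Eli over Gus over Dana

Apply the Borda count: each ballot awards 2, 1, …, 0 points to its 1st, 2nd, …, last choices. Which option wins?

Dana

Borda scores:
  Eli: 1 + 6·0 + 13·1 + 10·0 + 7·2 = 28
  Dana: 0 + 6·1 + 13·2 + 10·2 + 7·0 = 52
  Gus: 2 + 6·2 + 13·0 + 10·1 + 7·1 = 31
Dana has the highest total.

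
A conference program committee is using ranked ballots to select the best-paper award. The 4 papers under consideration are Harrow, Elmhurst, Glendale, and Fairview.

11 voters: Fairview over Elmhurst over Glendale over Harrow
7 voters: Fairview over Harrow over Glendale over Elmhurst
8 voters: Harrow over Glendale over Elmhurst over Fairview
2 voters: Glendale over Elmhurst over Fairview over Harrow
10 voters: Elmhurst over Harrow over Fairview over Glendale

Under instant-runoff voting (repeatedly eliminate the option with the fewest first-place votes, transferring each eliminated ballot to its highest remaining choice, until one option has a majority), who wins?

Round 1: Fairview 18, Elmhurst 10, Harrow 8, Glendale 2. Glendale has the fewest and is eliminated.
Round 2: Fairview 18, Elmhurst 12, Harrow 8. Harrow has the fewest and is eliminated.
Round 3: Elmhurst 20, Fairview 18. Elmhurst has a majority.

Elmhurst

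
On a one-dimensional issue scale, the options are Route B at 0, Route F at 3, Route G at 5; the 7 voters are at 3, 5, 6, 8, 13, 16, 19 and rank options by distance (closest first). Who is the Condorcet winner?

Route G

With single-peaked preferences on a line, the Condorcet winner is the candidate closest to the median voter.
The median voter (position 8) is closest to Route G at 5.
Check: Route G vs Route B — voters closer to Route G: 7 of 7.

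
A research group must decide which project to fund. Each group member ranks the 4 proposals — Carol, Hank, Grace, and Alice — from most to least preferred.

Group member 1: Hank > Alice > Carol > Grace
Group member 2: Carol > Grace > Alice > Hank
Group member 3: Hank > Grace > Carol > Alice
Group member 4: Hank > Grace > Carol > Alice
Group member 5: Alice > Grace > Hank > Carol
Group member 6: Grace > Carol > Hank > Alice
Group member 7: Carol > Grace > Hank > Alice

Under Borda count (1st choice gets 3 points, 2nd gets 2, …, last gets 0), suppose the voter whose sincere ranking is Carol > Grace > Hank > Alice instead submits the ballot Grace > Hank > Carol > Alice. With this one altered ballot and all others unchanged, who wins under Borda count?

Borda totals with the altered ballot: Carol 9, Hank 13, Grace 14, Alice 6.
The winner is unchanged: still Grace.

Grace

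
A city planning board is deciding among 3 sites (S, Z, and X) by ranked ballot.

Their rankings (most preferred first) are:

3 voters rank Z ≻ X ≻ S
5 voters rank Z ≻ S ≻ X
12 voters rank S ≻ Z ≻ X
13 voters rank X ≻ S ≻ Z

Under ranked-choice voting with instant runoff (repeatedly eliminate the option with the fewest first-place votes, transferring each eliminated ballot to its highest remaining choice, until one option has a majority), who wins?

Round 1: X 13, S 12, Z 8. Z has the fewest and is eliminated.
Round 2: S 17, X 16. S has a majority.

S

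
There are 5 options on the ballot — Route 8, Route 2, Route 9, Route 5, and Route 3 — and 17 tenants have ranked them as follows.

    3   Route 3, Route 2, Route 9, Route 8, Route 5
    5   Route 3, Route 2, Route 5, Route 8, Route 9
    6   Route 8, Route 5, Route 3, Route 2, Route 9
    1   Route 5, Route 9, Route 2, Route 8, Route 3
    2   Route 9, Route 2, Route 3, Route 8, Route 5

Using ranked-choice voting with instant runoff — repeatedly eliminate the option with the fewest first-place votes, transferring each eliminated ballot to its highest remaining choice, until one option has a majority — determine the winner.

Round 1: Route 3 8, Route 8 6, Route 9 2, Route 5 1, Route 2 0. Route 2 has the fewest and is eliminated.
Round 2: Route 3 8, Route 8 6, Route 9 2, Route 5 1. Route 5 has the fewest and is eliminated.
Round 3: Route 3 8, Route 8 6, Route 9 3. Route 9 has the fewest and is eliminated.
Round 4: Route 3 10, Route 8 7. Route 3 has a majority.

Route 3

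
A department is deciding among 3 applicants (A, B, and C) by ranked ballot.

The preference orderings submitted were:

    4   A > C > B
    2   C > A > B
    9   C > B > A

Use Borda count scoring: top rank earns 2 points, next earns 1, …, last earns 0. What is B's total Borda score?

Borda scores:
  A: 4·2 + 2·1 + 9·0 = 10
  B: 4·0 + 2·0 + 9·1 = 9
  C: 4·1 + 2·2 + 9·2 = 26

9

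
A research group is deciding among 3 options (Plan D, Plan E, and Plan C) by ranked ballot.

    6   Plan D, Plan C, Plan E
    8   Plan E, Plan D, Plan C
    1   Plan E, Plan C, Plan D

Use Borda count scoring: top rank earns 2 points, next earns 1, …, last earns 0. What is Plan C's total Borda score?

7

Borda scores:
  Plan D: 6·2 + 8·1 + 0 = 20
  Plan E: 6·0 + 8·2 + 2 = 18
  Plan C: 6·1 + 8·0 + 1 = 7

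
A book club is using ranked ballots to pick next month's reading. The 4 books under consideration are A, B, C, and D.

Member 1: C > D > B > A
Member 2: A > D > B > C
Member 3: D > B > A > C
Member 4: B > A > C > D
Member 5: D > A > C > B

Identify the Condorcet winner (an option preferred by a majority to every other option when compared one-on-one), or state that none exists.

Head-to-head results (5 voters total):
A vs B: B wins 3–2.
A vs C: A wins 4–1.
A vs D: D wins 3–2.
B vs C: B wins 3–2.
B vs D: D wins 4–1.
C vs D: D wins 3–2.
D beats each rival — A (3–2), B (4–1), C (3–2) — so D is the Condorcet winner.

D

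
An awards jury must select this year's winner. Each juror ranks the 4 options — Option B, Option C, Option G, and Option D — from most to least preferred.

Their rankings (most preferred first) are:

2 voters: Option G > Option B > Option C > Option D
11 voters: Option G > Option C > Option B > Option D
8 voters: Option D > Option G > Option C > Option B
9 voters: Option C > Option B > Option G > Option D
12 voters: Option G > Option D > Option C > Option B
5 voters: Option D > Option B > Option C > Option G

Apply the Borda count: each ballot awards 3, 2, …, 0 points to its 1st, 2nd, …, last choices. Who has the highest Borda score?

Borda scores:
  Option B: 2·2 + 11·1 + 8·0 + 9·2 + 12·0 + 5·2 = 43
  Option C: 2·1 + 11·2 + 8·1 + 9·3 + 12·1 + 5·1 = 76
  Option G: 2·3 + 11·3 + 8·2 + 9·1 + 12·3 + 5·0 = 100
  Option D: 2·0 + 11·0 + 8·3 + 9·0 + 12·2 + 5·3 = 63
Option G has the highest total.

Option G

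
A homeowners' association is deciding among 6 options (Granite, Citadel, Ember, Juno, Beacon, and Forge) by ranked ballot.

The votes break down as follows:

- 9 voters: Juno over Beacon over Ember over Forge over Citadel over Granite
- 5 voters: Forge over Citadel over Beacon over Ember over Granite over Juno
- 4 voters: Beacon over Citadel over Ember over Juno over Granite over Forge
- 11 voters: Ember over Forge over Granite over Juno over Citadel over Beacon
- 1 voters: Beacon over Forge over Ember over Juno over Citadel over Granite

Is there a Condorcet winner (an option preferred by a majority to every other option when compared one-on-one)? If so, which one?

Head-to-head results (30 voters total):
Granite vs Citadel: Citadel wins 19–11.
Granite vs Ember: Ember wins 30–0.
Granite vs Juno: Granite wins 16–14.
Granite vs Beacon: Beacon wins 19–11.
Granite vs Forge: Forge wins 26–4.
Citadel vs Ember: Ember wins 21–9.
Citadel vs Juno: Juno wins 21–9.
Citadel vs Beacon: Citadel wins 16–14.
Citadel vs Forge: Forge wins 26–4.
Ember vs Juno: Ember wins 21–9.
Ember vs Beacon: Beacon wins 19–11.
Ember vs Forge: Ember wins 24–6.
Juno vs Beacon: Juno wins 20–10.
Juno vs Forge: Forge wins 17–13.
Beacon vs Forge: Forge wins 16–14.
No candidate beats all others: Granite beats Juno beats Citadel beats Granite, a majority cycle.

None — there is no Condorcet winner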